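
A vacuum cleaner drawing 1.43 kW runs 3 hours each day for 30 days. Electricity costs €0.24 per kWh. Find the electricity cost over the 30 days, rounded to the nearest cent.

€30.89

Runtime = 3 h/day × 30 days = 90 h
Energy = 1.43 kW × 90 h = 128.7 kWh
Cost = 128.7 kWh × €0.24/kWh = €30.89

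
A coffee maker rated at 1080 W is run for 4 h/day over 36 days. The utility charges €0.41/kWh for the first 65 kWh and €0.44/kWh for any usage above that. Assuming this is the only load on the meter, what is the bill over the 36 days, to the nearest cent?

€66.48

Runtime = 4 h/day × 36 days = 144 h
Energy = 1.08 kW × 144 h = 155.52 kWh
Tier 1 (0–65 kWh): 65 × €0.41 = €26.65
Above 65 kWh: 90.52 × €0.44 = €39.8288
Bill = €66.48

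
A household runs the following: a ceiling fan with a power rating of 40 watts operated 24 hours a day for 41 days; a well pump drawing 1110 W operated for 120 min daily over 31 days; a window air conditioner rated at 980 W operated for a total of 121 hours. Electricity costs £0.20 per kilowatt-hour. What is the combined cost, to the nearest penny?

ceiling fan: Runtime = 24 h × 41 = 984 h
ceiling fan: 0.04 kW × 984 h = 39.36 kWh
well pump: Runtime = 120 min × 31 = 3720 min = 62 h
well pump: 1.11 kW × 62 h = 68.82 kWh
window air conditioner: 0.98 kW × 121 h = 118.58 kWh
Total energy = 226.76 kWh
Cost = 226.76 × £0.20 = £45.35

£45.35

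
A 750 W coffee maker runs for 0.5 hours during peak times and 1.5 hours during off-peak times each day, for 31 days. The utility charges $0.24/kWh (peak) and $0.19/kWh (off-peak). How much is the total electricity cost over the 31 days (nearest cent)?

Peak energy = 0.75 kW × 0.5 h × 31 = 11.625 kWh
Off-peak energy = 0.75 kW × 1.5 h × 31 = 34.875 kWh
Cost = 11.625 × $0.24 + 34.875 × $0.19 = $2.79 + $6.62625 = $9.42

$9.42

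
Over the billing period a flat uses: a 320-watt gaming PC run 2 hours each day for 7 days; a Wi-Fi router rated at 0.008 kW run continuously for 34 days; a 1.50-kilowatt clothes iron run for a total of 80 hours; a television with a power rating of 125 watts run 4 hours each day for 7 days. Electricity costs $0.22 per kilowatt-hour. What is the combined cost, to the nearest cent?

gaming PC: Runtime = 2 h/day × 7 days = 14 h
gaming PC: 0.32 kW × 14 h = 4.48 kWh
Wi-Fi router: Runtime = 24 h × 34 = 816 h
Wi-Fi router: 0.008 kW × 816 h = 6.528 kWh
clothes iron: 1.5 kW × 80 h = 120 kWh
television: Runtime = 4 h/day × 7 days = 28 h
television: 0.125 kW × 28 h = 3.5 kWh
Total energy = 134.508 kWh
Cost = 134.508 × $0.22 = $29.59

$29.59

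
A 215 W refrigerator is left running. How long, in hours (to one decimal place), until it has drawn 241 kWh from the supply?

1120.9 h

Hours = 241 kWh ÷ 0.215 kW = 1120.9 h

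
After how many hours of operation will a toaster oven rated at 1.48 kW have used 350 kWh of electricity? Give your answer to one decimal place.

236.5 h

Hours = 350 kWh ÷ 1.48 kW = 236.5 h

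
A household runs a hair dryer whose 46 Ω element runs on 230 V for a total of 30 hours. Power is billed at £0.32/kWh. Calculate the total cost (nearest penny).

£11.04

Power = V²/R = 230²/46 = 1150 W = 1.15 kW
Energy = 1.15 kW × 30 h = 34.5 kWh
Cost = 34.5 kWh × £0.32/kWh = £11.04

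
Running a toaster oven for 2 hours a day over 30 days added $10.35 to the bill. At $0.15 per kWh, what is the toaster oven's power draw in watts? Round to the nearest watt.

1150 W

Energy = $10.35 ÷ $0.15/kWh = 69 kWh
Runtime = 2 h/day × 30 days = 60 h
Power = 69 kWh ÷ 60 h = 1.15 kW = 1150 W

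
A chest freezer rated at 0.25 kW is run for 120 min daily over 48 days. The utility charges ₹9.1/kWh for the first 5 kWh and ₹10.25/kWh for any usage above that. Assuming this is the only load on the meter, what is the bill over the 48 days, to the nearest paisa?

₹240.25

Runtime = 120 min × 48 = 5760 min = 96 h
Energy = 0.25 kW × 96 h = 24 kWh
Tier 1 (0–5 kWh): 5 × ₹9.1 = ₹45.5
Above 5 kWh: 19 × ₹10.25 = ₹194.75
Bill = ₹240.25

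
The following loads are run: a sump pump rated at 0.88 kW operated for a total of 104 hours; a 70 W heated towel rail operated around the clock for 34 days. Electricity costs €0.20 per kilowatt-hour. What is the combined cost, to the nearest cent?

sump pump: 0.88 kW × 104 h = 91.52 kWh
heated towel rail: Runtime = 24 h × 34 = 816 h
heated towel rail: 0.07 kW × 816 h = 57.12 kWh
Total energy = 148.64 kWh
Cost = 148.64 × €0.20 = €29.73

€29.73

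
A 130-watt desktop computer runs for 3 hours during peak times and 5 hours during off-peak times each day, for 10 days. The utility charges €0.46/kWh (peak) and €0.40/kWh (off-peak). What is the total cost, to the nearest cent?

€4.39

Peak energy = 0.13 kW × 3 h × 10 = 3.9 kWh
Off-peak energy = 0.13 kW × 5 h × 10 = 6.5 kWh
Cost = 3.9 × €0.46 + 6.5 × €0.40 = €1.794 + €2.6 = €4.39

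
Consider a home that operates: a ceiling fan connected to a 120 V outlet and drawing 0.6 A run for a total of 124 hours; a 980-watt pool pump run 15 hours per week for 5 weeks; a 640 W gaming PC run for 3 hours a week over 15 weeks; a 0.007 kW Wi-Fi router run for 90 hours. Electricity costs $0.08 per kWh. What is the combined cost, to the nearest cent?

$8.95

ceiling fan: Power = 0.6 A × 120 V = 72 W = 0.072 kW
ceiling fan: 0.072 kW × 124 h = 8.928 kWh
pool pump: Runtime = 15 h/week × 5 weeks = 75 h
pool pump: 0.98 kW × 75 h = 73.5 kWh
gaming PC: Runtime = 3 h/week × 15 weeks = 45 h
gaming PC: 0.64 kW × 45 h = 28.8 kWh
Wi-Fi router: 0.007 kW × 90 h = 0.63 kWh
Total energy = 111.858 kWh
Cost = 111.858 × $0.08 = $8.95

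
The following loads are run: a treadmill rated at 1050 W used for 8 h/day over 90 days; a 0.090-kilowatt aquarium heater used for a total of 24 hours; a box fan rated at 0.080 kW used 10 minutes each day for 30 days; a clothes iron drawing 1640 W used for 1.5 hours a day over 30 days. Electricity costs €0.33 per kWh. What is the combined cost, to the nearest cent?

treadmill: Runtime = 8 h/day × 90 days = 720 h
treadmill: 1.05 kW × 720 h = 756 kWh
aquarium heater: 0.09 kW × 24 h = 2.16 kWh
box fan: Runtime = 10 min × 30 = 300 min = 5 h
box fan: 0.08 kW × 5 h = 0.4 kWh
clothes iron: Runtime = 1.5 h/day × 30 days = 45 h
clothes iron: 1.64 kW × 45 h = 73.8 kWh
Total energy = 832.36 kWh
Cost = 832.36 × €0.33 = €274.68

€274.68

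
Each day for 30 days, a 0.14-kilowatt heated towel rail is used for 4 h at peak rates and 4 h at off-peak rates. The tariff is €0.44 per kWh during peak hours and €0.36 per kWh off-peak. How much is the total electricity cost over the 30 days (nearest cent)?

Peak energy = 0.14 kW × 4 h × 30 = 16.8 kWh
Off-peak energy = 0.14 kW × 4 h × 30 = 16.8 kWh
Cost = 16.8 × €0.44 + 16.8 × €0.36 = €7.392 + €6.048 = €13.44

€13.44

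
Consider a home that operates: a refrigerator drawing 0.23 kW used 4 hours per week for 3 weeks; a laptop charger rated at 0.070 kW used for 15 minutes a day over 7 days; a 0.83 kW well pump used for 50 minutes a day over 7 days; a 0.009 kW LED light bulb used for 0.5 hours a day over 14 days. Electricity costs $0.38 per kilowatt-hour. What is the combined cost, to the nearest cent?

$2.96

refrigerator: Runtime = 4 h/week × 3 weeks = 12 h
refrigerator: 0.23 kW × 12 h = 2.76 kWh
laptop charger: Runtime = 15 min × 7 = 105 min = 1.75 h
laptop charger: 0.07 kW × 1.75 h = 0.1225 kWh
well pump: Runtime = 50 min × 7 = 350 min = 5.833333… h
well pump: 0.83 kW × 5.833333… h = 4.841666… kWh
LED light bulb: Runtime = 0.5 h/day × 14 days = 7 h
LED light bulb: 0.009 kW × 7 h = 0.063 kWh
Total energy = 7.787166… kWh
Cost = 7.787166… × $0.38 = $2.96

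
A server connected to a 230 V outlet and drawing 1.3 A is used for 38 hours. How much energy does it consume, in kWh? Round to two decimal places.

11.36 kWh

Power = 1.3 A × 230 V = 299 W = 0.299 kW
Energy = 0.299 kW × 38 h = 11.362 kWh ≈ 11.36 kWh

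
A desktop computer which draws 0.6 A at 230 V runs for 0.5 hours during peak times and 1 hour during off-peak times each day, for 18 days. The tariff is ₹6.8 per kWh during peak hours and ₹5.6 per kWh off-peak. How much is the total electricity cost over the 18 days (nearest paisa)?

₹22.36

Power = 0.6 A × 230 V = 138 W = 0.138 kW
Peak energy = 0.138 kW × 0.5 h × 18 = 1.242 kWh
Off-peak energy = 0.138 kW × 1 h × 18 = 2.484 kWh
Cost = 1.242 × ₹6.8 + 2.484 × ₹5.6 = ₹8.4456 + ₹13.9104 = ₹22.36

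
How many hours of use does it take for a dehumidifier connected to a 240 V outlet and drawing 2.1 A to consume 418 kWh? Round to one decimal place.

829.4 h

Power = 2.1 A × 240 V = 504 W = 0.504 kW
Hours = 418 kWh ÷ 0.504 kW = 829.4 h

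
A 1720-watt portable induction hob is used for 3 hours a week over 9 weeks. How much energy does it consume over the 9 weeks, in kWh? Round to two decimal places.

46.44 kWh

Runtime = 3 h/week × 9 weeks = 27 h
Energy = 1.72 kW × 27 h = 46.44 kWh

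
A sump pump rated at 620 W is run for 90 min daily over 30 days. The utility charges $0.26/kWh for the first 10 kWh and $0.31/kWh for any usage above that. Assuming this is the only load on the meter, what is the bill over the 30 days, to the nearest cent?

$8.15

Runtime = 90 min × 30 = 2700 min = 45 h
Energy = 0.62 kW × 45 h = 27.9 kWh
Tier 1 (0–10 kWh): 10 × $0.26 = $2.6
Above 10 kWh: 17.9 × $0.31 = $5.549
Bill = $8.15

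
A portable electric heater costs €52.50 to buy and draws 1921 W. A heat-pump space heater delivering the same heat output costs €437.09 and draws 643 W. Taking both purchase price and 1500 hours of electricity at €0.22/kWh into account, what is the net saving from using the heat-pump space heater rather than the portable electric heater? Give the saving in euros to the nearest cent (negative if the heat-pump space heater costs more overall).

€37.15

portable electric heater: €52.50 + (1921/1000) kW × 1500 h × €0.22 = €52.50 + €633.93 = €686.43
heat-pump space heater: €437.09 + (643/1000) kW × 1500 h × €0.22 = €437.09 + €212.19 = €649.28
Saving = €686.43 − €649.28 = €37.15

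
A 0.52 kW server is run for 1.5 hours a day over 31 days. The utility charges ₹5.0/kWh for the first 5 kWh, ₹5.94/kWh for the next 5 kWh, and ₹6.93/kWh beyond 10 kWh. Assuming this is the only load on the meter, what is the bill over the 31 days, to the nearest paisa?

Runtime = 1.5 h/day × 31 days = 46.5 h
Energy = 0.52 kW × 46.5 h = 24.18 kWh
Tier 1 (0–5 kWh): 5 × ₹5.0 = ₹25
Tier 2 (5–10 kWh): 5 × ₹5.94 = ₹29.7
Above 10 kWh: 14.18 × ₹6.93 = ₹98.2674
Bill = ₹152.97

₹152.97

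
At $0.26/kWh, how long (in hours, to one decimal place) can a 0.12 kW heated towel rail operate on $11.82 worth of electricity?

Energy available = $11.82 ÷ $0.26/kWh = 45.4615 kWh
Hours = 45.4615 kWh ÷ 0.12 kW = 378.8 h

378.8 h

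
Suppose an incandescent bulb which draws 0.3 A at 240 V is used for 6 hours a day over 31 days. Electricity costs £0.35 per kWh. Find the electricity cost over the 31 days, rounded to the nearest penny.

Power = 0.3 A × 240 V = 72 W = 0.072 kW
Runtime = 6 h/day × 31 days = 186 h
Energy = 0.072 kW × 186 h = 13.392 kWh
Cost = 13.392 kWh × £0.35/kWh = £4.69

£4.69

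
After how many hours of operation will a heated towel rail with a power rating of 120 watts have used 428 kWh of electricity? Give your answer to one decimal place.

Hours = 428 kWh ÷ 0.12 kW = 3566.7 h

3566.7 h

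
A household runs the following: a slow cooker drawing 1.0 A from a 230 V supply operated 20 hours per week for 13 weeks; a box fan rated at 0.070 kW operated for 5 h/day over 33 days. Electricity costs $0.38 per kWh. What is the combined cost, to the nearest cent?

slow cooker: Power = 1.0 A × 230 V = 230 W = 0.23 kW
slow cooker: Runtime = 20 h/week × 13 weeks = 260 h
slow cooker: 0.23 kW × 260 h = 59.8 kWh
box fan: Runtime = 5 h/day × 33 days = 165 h
box fan: 0.07 kW × 165 h = 11.55 kWh
Total energy = 71.35 kWh
Cost = 71.35 × $0.38 = $27.11

$27.11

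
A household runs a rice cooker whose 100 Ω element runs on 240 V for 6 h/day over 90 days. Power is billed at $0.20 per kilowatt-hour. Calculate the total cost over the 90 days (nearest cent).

$62.21

Power = V²/R = 240²/100 = 576 W = 0.576 kW
Runtime = 6 h/day × 90 days = 540 h
Energy = 0.576 kW × 540 h = 311.04 kWh
Cost = 311.04 kWh × $0.20/kWh = $62.21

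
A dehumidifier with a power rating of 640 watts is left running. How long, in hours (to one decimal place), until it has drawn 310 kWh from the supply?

Hours = 310 kWh ÷ 0.64 kW = 484.4 h

484.4 h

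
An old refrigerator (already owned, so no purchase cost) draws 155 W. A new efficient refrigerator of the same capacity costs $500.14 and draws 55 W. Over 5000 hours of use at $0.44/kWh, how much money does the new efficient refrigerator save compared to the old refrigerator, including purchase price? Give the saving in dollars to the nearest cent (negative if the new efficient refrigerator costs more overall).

-$280.14

old refrigerator: $0.00 + (155/1000) kW × 5000 h × $0.44 = $0.00 + $341 = $341
new efficient refrigerator: $500.14 + (55/1000) kW × 5000 h × $0.44 = $500.14 + $121 = $621.14
Saving = $341 − $621.14 = −$280.14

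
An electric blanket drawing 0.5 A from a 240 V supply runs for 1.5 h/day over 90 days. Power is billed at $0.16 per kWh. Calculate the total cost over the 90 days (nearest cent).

$2.59

Power = 0.5 A × 240 V = 120 W = 0.12 kW
Runtime = 1.5 h/day × 90 days = 135 h
Energy = 0.12 kW × 135 h = 16.2 kWh
Cost = 16.2 kWh × $0.16/kWh = $2.59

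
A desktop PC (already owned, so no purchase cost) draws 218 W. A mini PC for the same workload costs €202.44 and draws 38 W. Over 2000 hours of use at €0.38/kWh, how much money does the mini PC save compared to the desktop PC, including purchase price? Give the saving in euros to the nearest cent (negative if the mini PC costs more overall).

-€65.64

desktop PC: €0.00 + (218/1000) kW × 2000 h × €0.38 = €0.00 + €165.68 = €165.68
mini PC: €202.44 + (38/1000) kW × 2000 h × €0.38 = €202.44 + €28.88 = €231.32
Saving = €165.68 − €231.32 = −€65.64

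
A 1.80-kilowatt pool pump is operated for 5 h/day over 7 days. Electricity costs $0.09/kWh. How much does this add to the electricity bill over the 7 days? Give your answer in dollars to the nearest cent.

$5.67

Runtime = 5 h/day × 7 days = 35 h
Energy = 1.8 kW × 35 h = 63 kWh
Cost = 63 kWh × $0.09/kWh = $5.67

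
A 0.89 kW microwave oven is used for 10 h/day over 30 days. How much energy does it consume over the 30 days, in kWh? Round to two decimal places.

Runtime = 10 h/day × 30 days = 300 h
Energy = 0.89 kW × 300 h = 267 kWh

267.00 kWh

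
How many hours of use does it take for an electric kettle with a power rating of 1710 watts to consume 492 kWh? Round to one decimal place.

Hours = 492 kWh ÷ 1.71 kW = 287.7 h

287.7 h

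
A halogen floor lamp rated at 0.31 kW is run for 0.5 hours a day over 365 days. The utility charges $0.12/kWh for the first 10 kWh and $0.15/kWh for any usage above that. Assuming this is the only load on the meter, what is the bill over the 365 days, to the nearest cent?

Runtime = 0.5 h/day × 365 days = 182.5 h
Energy = 0.31 kW × 182.5 h = 56.575 kWh
Tier 1 (0–10 kWh): 10 × $0.12 = $1.2
Above 10 kWh: 46.575 × $0.15 = $6.98625
Bill = $8.19

$8.19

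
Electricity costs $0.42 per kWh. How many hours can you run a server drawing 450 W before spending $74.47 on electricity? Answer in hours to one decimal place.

394.0 h

Energy available = $74.47 ÷ $0.42/kWh = 177.3095 kWh
Hours = 177.3095 kWh ÷ 0.45 kW = 394.0 h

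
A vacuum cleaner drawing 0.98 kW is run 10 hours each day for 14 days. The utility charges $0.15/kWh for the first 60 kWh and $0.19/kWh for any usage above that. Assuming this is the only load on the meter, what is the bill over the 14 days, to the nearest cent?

$23.67

Runtime = 10 h/day × 14 days = 140 h
Energy = 0.98 kW × 140 h = 137.2 kWh
Tier 1 (0–60 kWh): 60 × $0.15 = $9
Above 60 kWh: 77.2 × $0.19 = $14.668
Bill = $23.67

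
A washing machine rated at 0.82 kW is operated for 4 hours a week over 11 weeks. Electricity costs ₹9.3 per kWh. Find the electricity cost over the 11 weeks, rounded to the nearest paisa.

Runtime = 4 h/week × 11 weeks = 44 h
Energy = 0.82 kW × 44 h = 36.08 kWh
Cost = 36.08 kWh × ₹9.3/kWh = ₹335.54

₹335.54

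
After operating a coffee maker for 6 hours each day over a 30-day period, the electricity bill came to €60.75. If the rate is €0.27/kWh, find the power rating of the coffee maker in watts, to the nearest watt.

1250 W

Energy = €60.75 ÷ €0.27/kWh = 225 kWh
Runtime = 6 h/day × 30 days = 180 h
Power = 225 kWh ÷ 180 h = 1.25 kW = 1250 W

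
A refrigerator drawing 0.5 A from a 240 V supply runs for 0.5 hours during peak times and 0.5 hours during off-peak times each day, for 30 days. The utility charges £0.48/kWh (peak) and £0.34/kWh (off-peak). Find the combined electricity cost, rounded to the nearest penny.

£1.48

Power = 0.5 A × 240 V = 120 W = 0.12 kW
Peak energy = 0.12 kW × 0.5 h × 30 = 1.8 kWh
Off-peak energy = 0.12 kW × 0.5 h × 30 = 1.8 kWh
Cost = 1.8 × £0.48 + 1.8 × £0.34 = £0.864 + £0.612 = £1.48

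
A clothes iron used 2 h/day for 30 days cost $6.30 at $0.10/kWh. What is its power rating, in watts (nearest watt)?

Energy = $6.30 ÷ $0.10/kWh = 63 kWh
Runtime = 2 h/day × 30 days = 60 h
Power = 63 kWh ÷ 60 h = 1.05 kW = 1050 W

1050 W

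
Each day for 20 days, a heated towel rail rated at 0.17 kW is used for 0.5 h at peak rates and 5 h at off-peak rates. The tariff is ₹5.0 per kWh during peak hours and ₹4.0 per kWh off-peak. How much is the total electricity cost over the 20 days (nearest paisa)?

₹76.50

Peak energy = 0.17 kW × 0.5 h × 20 = 1.7 kWh
Off-peak energy = 0.17 kW × 5 h × 20 = 17 kWh
Cost = 1.7 × ₹5.0 + 17 × ₹4.0 = ₹8.5 + ₹68 = ₹76.50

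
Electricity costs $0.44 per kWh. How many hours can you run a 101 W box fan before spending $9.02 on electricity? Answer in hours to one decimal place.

203.0 h

Energy available = $9.02 ÷ $0.44/kWh = 20.5 kWh
Hours = 20.5 kWh ÷ 0.101 kW = 203.0 h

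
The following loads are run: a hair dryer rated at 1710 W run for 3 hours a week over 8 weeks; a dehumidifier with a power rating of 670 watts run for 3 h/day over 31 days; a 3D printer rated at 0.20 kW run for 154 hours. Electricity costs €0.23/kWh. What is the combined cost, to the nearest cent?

hair dryer: Runtime = 3 h/week × 8 weeks = 24 h
hair dryer: 1.71 kW × 24 h = 41.04 kWh
dehumidifier: Runtime = 3 h/day × 31 days = 93 h
dehumidifier: 0.67 kW × 93 h = 62.31 kWh
3D printer: 0.2 kW × 154 h = 30.8 kWh
Total energy = 134.15 kWh
Cost = 134.15 × €0.23 = €30.85

€30.85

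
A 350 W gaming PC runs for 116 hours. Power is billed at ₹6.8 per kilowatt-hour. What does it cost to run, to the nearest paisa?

₹276.08

Energy = 0.35 kW × 116 h = 40.6 kWh
Cost = 40.6 kWh × ₹6.8/kWh = ₹276.08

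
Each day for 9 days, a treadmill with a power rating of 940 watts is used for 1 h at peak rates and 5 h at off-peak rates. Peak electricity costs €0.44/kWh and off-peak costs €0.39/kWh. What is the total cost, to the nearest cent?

€20.22

Peak energy = 0.94 kW × 1 h × 9 = 8.46 kWh
Off-peak energy = 0.94 kW × 5 h × 9 = 42.3 kWh
Cost = 8.46 × €0.44 + 42.3 × €0.39 = €3.7224 + €16.497 = €20.22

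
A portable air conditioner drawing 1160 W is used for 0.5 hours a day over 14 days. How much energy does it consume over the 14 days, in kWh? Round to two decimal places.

Runtime = 0.5 h/day × 14 days = 7 h
Energy = 1.16 kW × 7 h = 8.12 kWh

8.12 kWh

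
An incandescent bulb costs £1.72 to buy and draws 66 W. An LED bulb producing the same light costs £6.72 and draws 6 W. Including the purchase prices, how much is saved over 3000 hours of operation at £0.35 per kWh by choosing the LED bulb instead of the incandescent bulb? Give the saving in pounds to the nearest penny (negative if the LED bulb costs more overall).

£58.00

incandescent bulb: £1.72 + (66/1000) kW × 3000 h × £0.35 = £1.72 + £69.3 = £71.02
LED bulb: £6.72 + (6/1000) kW × 3000 h × £0.35 = £6.72 + £6.3 = £13.02
Saving = £71.02 − £13.02 = £58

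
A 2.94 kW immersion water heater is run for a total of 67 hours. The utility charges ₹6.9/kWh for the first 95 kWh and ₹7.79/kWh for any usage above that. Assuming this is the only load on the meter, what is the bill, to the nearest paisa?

Energy = 2.94 kW × 67 h = 196.98 kWh
Tier 1 (0–95 kWh): 95 × ₹6.9 = ₹655.5
Above 95 kWh: 101.98 × ₹7.79 = ₹794.4242
Bill = ₹1449.92

₹1449.92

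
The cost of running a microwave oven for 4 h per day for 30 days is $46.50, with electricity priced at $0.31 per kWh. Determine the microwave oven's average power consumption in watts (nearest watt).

1250 W

Energy = $46.50 ÷ $0.31/kWh = 150 kWh
Runtime = 4 h/day × 30 days = 120 h
Power = 150 kWh ÷ 120 h = 1.25 kW = 1250 W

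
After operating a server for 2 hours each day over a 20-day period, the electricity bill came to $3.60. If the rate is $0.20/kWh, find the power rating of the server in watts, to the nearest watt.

450 W

Energy = $3.60 ÷ $0.20/kWh = 18 kWh
Runtime = 2 h/day × 20 days = 40 h
Power = 18 kWh ÷ 40 h = 0.45 kW = 450 W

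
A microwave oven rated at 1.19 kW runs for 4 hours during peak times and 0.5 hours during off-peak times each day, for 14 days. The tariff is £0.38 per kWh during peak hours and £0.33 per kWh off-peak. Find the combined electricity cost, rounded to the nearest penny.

Peak energy = 1.19 kW × 4 h × 14 = 66.64 kWh
Off-peak energy = 1.19 kW × 0.5 h × 14 = 8.33 kWh
Cost = 66.64 × £0.38 + 8.33 × £0.33 = £25.3232 + £2.7489 = £28.07

£28.07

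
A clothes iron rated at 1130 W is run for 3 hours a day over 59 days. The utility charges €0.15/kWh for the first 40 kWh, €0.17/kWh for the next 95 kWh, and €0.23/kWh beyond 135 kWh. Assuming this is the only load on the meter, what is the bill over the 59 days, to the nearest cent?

Runtime = 3 h/day × 59 days = 177 h
Energy = 1.13 kW × 177 h = 200.01 kWh
Tier 1 (0–40 kWh): 40 × €0.15 = €6
Tier 2 (40–135 kWh): 95 × €0.17 = €16.15
Above 135 kWh: 65.01 × €0.23 = €14.9523
Bill = €37.10

€37.10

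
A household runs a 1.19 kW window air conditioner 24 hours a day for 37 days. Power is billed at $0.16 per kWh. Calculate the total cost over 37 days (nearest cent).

$169.08

Runtime = 24 h × 37 = 888 h
Energy = 1.19 kW × 888 h = 1056.72 kWh
Cost = 1056.72 kWh × $0.16/kWh = $169.08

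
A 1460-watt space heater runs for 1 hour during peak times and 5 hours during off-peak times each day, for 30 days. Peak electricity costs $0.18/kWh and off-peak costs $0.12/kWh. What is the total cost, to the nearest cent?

$34.16

Peak energy = 1.46 kW × 1 h × 30 = 43.8 kWh
Off-peak energy = 1.46 kW × 5 h × 30 = 219 kWh
Cost = 43.8 × $0.18 + 219 × $0.12 = $7.884 + $26.28 = $34.16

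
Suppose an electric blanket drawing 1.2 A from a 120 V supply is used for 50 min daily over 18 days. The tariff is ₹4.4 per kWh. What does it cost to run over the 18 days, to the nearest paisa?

Power = 1.2 A × 120 V = 144 W = 0.144 kW
Runtime = 50 min × 18 = 900 min = 15 h
Energy = 0.144 kW × 15 h = 2.16 kWh
Cost = 2.16 kWh × ₹4.4/kWh = ₹9.50

₹9.50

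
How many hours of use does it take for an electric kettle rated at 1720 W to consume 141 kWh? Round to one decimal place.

82.0 h

Hours = 141 kWh ÷ 1.72 kW = 82.0 h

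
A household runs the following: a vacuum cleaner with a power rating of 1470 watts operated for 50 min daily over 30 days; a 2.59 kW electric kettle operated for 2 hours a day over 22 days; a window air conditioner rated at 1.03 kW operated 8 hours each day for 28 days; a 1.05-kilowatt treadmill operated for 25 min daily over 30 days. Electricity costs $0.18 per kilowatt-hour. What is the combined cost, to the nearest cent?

$71.02

vacuum cleaner: Runtime = 50 min × 30 = 1500 min = 25 h
vacuum cleaner: 1.47 kW × 25 h = 36.75 kWh
electric kettle: Runtime = 2 h/day × 22 days = 44 h
electric kettle: 2.59 kW × 44 h = 113.96 kWh
window air conditioner: Runtime = 8 h/day × 28 days = 224 h
window air conditioner: 1.03 kW × 224 h = 230.72 kWh
treadmill: Runtime = 25 min × 30 = 750 min = 12.5 h
treadmill: 1.05 kW × 12.5 h = 13.125 kWh
Total energy = 394.555 kWh
Cost = 394.555 × $0.18 = $71.02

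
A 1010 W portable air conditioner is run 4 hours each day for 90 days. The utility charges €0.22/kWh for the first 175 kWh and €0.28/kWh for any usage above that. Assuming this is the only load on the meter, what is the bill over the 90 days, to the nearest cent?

Runtime = 4 h/day × 90 days = 360 h
Energy = 1.01 kW × 360 h = 363.6 kWh
Tier 1 (0–175 kWh): 175 × €0.22 = €38.5
Above 175 kWh: 188.6 × €0.28 = €52.808
Bill = €91.31

€91.31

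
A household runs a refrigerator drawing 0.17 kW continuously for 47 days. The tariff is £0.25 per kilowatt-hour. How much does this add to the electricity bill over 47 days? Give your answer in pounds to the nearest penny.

£47.94

Runtime = 24 h × 47 = 1128 h
Energy = 0.17 kW × 1128 h = 191.76 kWh
Cost = 191.76 kWh × £0.25/kWh = £47.94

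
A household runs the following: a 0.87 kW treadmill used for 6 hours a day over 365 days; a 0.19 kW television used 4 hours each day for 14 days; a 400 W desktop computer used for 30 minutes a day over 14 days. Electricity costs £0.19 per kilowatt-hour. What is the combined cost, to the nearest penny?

treadmill: Runtime = 6 h/day × 365 days = 2190 h
treadmill: 0.87 kW × 2190 h = 1905.3 kWh
television: Runtime = 4 h/day × 14 days = 56 h
television: 0.19 kW × 56 h = 10.64 kWh
desktop computer: Runtime = 30 min × 14 = 420 min = 7 h
desktop computer: 0.4 kW × 7 h = 2.8 kWh
Total energy = 1918.74 kWh
Cost = 1918.74 × £0.19 = £364.56

£364.56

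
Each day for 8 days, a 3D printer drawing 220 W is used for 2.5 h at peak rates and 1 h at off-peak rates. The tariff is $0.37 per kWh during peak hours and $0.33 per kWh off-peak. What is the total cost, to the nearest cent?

$2.21

Peak energy = 0.22 kW × 2.5 h × 8 = 4.4 kWh
Off-peak energy = 0.22 kW × 1 h × 8 = 1.76 kWh
Cost = 4.4 × $0.37 + 1.76 × $0.33 = $1.628 + $0.5808 = $2.21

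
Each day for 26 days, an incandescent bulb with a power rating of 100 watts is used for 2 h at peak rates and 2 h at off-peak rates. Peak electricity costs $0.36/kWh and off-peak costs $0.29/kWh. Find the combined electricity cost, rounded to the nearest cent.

Peak energy = 0.1 kW × 2 h × 26 = 5.2 kWh
Off-peak energy = 0.1 kW × 2 h × 26 = 5.2 kWh
Cost = 5.2 × $0.36 + 5.2 × $0.29 = $1.872 + $1.508 = $3.38

$3.38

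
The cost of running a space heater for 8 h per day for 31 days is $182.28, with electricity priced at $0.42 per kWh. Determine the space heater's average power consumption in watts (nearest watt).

Energy = $182.28 ÷ $0.42/kWh = 434 kWh
Runtime = 8 h/day × 31 days = 248 h
Power = 434 kWh ÷ 248 h = 1.75 kW = 1750 W

1750 W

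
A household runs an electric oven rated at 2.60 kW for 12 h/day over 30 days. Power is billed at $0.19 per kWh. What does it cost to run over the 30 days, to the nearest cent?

$177.84

Runtime = 12 h/day × 30 days = 360 h
Energy = 2.6 kW × 360 h = 936 kWh
Cost = 936 kWh × $0.19/kWh = $177.84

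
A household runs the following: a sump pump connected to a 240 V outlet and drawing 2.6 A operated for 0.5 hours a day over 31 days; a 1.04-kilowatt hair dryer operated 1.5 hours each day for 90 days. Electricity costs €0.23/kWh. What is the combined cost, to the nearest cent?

sump pump: Power = 2.6 A × 240 V = 624 W = 0.624 kW
sump pump: Runtime = 0.5 h/day × 31 days = 15.5 h
sump pump: 0.624 kW × 15.5 h = 9.672 kWh
hair dryer: Runtime = 1.5 h/day × 90 days = 135 h
hair dryer: 1.04 kW × 135 h = 140.4 kWh
Total energy = 150.072 kWh
Cost = 150.072 × €0.23 = €34.52

€34.52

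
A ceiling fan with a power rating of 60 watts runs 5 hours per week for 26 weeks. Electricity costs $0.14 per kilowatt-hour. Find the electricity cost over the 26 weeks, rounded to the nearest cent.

$1.09

Runtime = 5 h/week × 26 weeks = 130 h
Energy = 0.06 kW × 130 h = 7.8 kWh
Cost = 7.8 kWh × $0.14/kWh = $1.09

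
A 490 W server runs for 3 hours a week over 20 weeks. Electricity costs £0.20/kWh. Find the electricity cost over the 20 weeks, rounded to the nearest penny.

£5.88

Runtime = 3 h/week × 20 weeks = 60 h
Energy = 0.49 kW × 60 h = 29.4 kWh
Cost = 29.4 kWh × £0.20/kWh = £5.88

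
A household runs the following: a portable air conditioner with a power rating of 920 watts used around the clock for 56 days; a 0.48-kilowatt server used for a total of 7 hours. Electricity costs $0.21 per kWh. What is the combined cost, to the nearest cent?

$260.37

portable air conditioner: Runtime = 24 h × 56 = 1344 h
portable air conditioner: 0.92 kW × 1344 h = 1236.48 kWh
server: 0.48 kW × 7 h = 3.36 kWh
Total energy = 1239.84 kWh
Cost = 1239.84 × $0.21 = $260.37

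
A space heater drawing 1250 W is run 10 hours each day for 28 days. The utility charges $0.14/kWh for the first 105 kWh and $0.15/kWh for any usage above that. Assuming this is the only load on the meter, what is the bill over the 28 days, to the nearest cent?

$51.45

Runtime = 10 h/day × 28 days = 280 h
Energy = 1.25 kW × 280 h = 350 kWh
Tier 1 (0–105 kWh): 105 × $0.14 = $14.7
Above 105 kWh: 245 × $0.15 = $36.75
Bill = $51.45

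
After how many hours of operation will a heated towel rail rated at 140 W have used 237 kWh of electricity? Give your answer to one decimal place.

Hours = 237 kWh ÷ 0.14 kW = 1692.9 h

1692.9 h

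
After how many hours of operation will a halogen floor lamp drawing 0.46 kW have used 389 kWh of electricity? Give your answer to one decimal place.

Hours = 389 kWh ÷ 0.46 kW = 845.7 h

845.7 h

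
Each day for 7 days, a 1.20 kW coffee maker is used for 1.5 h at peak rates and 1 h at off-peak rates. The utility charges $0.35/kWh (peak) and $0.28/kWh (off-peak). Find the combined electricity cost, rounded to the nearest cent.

$6.76

Peak energy = 1.2 kW × 1.5 h × 7 = 12.6 kWh
Off-peak energy = 1.2 kW × 1 h × 7 = 8.4 kWh
Cost = 12.6 × $0.35 + 8.4 × $0.28 = $4.41 + $2.352 = $6.76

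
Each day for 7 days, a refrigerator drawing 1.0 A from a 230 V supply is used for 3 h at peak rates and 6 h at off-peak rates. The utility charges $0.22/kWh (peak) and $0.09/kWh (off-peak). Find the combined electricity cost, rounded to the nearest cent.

Power = 1.0 A × 230 V = 230 W = 0.23 kW
Peak energy = 0.23 kW × 3 h × 7 = 4.83 kWh
Off-peak energy = 0.23 kW × 6 h × 7 = 9.66 kWh
Cost = 4.83 × $0.22 + 9.66 × $0.09 = $1.0626 + $0.8694 = $1.93

$1.93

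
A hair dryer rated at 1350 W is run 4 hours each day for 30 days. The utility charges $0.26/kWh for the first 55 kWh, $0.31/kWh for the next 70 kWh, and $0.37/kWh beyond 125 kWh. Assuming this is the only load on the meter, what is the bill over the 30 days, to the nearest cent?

Runtime = 4 h/day × 30 days = 120 h
Energy = 1.35 kW × 120 h = 162 kWh
Tier 1 (0–55 kWh): 55 × $0.26 = $14.3
Tier 2 (55–125 kWh): 70 × $0.31 = $21.7
Above 125 kWh: 37 × $0.37 = $13.69
Bill = $49.69

$49.69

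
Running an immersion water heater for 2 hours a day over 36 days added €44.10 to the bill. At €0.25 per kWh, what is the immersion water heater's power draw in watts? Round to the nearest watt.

Energy = €44.10 ÷ €0.25/kWh = 176.4 kWh
Runtime = 2 h/day × 36 days = 72 h
Power = 176.4 kWh ÷ 72 h = 2.45 kW = 2450 W

2450 W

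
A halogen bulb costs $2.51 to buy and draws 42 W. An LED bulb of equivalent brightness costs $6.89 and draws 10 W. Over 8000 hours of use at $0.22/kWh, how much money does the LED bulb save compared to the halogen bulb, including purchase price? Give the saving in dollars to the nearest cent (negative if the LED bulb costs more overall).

halogen bulb: $2.51 + (42/1000) kW × 8000 h × $0.22 = $2.51 + $73.92 = $76.43
LED bulb: $6.89 + (10/1000) kW × 8000 h × $0.22 = $6.89 + $17.6 = $24.49
Saving = $76.43 − $24.49 = $51.94

$51.94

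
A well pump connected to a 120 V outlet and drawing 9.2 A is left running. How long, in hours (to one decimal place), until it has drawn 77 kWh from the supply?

69.7 h

Power = 9.2 A × 120 V = 1104 W = 1.104 kW
Hours = 77 kWh ÷ 1.104 kW = 69.7 h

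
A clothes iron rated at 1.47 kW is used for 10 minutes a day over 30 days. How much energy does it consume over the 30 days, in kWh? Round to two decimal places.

Runtime = 10 min × 30 = 300 min = 5 h
Energy = 1.47 kW × 5 h = 7.35 kWh

7.35 kWh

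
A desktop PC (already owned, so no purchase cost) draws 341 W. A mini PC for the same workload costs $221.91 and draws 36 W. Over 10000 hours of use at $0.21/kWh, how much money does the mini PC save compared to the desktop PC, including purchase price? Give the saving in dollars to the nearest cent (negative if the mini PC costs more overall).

desktop PC: $0.00 + (341/1000) kW × 10000 h × $0.21 = $0.00 + $716.1 = $716.1
mini PC: $221.91 + (36/1000) kW × 10000 h × $0.21 = $221.91 + $75.6 = $297.51
Saving = $716.1 − $297.51 = $418.59

$418.59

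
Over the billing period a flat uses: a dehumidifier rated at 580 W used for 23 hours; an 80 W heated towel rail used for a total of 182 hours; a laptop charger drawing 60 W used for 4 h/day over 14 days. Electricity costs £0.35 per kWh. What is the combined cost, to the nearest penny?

dehumidifier: 0.58 kW × 23 h = 13.34 kWh
heated towel rail: 0.08 kW × 182 h = 14.56 kWh
laptop charger: Runtime = 4 h/day × 14 days = 56 h
laptop charger: 0.06 kW × 56 h = 3.36 kWh
Total energy = 31.26 kWh
Cost = 31.26 × £0.35 = £10.94

£10.94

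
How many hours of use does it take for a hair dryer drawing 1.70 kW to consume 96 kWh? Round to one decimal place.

Hours = 96 kWh ÷ 1.7 kW = 56.5 h

56.5 h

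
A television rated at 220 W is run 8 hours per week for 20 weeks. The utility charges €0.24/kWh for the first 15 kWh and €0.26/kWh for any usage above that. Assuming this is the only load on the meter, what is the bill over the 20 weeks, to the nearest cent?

Runtime = 8 h/week × 20 weeks = 160 h
Energy = 0.22 kW × 160 h = 35.2 kWh
Tier 1 (0–15 kWh): 15 × €0.24 = €3.6
Above 15 kWh: 20.2 × €0.26 = €5.252
Bill = €8.85

€8.85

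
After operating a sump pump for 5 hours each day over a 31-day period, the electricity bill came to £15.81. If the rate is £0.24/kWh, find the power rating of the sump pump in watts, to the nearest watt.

425 W

Energy = £15.81 ÷ £0.24/kWh = 65.875 kWh
Runtime = 5 h/day × 31 days = 155 h
Power = 65.875 kWh ÷ 155 h = 0.425 kW = 425 W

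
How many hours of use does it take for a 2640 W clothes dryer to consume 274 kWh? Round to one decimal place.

103.8 h

Hours = 274 kWh ÷ 2.64 kW = 103.8 h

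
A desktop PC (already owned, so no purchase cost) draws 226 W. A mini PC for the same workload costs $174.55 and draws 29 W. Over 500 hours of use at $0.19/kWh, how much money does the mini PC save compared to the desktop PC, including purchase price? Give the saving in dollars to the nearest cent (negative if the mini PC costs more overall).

desktop PC: $0.00 + (226/1000) kW × 500 h × $0.19 = $0.00 + $21.47 = $21.47
mini PC: $174.55 + (29/1000) kW × 500 h × $0.19 = $174.55 + $2.755 = $177.305
Saving = $21.47 − $177.305 = −$155.835 → -$155.84

-$155.84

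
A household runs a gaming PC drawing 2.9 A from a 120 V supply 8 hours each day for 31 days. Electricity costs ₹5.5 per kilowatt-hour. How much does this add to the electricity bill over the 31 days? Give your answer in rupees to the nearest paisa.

₹474.67

Power = 2.9 A × 120 V = 348 W = 0.348 kW
Runtime = 8 h/day × 31 days = 248 h
Energy = 0.348 kW × 248 h = 86.304 kWh
Cost = 86.304 kWh × ₹5.5/kWh = ₹474.67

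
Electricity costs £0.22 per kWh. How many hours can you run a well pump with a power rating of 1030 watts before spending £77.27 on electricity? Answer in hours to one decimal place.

Energy available = £77.27 ÷ £0.22/kWh = 351.2273 kWh
Hours = 351.2273 kWh ÷ 1.03 kW = 341.0 h

341.0 h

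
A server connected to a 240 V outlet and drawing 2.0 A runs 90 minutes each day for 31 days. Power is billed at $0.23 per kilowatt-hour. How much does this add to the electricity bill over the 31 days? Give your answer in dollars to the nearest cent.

Power = 2.0 A × 240 V = 480 W = 0.48 kW
Runtime = 90 min × 31 = 2790 min = 46.5 h
Energy = 0.48 kW × 46.5 h = 22.32 kWh
Cost = 22.32 kWh × $0.23/kWh = $5.13

$5.13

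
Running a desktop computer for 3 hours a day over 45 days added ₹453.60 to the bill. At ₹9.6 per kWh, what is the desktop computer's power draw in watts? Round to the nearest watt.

350 W

Energy = ₹453.60 ÷ ₹9.6/kWh = 47.25 kWh
Runtime = 3 h/day × 45 days = 135 h
Power = 47.25 kWh ÷ 135 h = 0.35 kW = 350 W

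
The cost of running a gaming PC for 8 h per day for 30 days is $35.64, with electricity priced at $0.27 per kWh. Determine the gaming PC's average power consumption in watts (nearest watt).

Energy = $35.64 ÷ $0.27/kWh = 132 kWh
Runtime = 8 h/day × 30 days = 240 h
Power = 132 kWh ÷ 240 h = 0.55 kW = 550 W

550 W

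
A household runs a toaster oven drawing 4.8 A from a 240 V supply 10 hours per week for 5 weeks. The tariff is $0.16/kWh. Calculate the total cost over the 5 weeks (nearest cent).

$9.22

Power = 4.8 A × 240 V = 1152 W = 1.152 kW
Runtime = 10 h/week × 5 weeks = 50 h
Energy = 1.152 kW × 50 h = 57.6 kWh
Cost = 57.6 kWh × $0.16/kWh = $9.22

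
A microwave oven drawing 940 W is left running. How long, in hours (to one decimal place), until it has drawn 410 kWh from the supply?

Hours = 410 kWh ÷ 0.94 kW = 436.2 h

436.2 h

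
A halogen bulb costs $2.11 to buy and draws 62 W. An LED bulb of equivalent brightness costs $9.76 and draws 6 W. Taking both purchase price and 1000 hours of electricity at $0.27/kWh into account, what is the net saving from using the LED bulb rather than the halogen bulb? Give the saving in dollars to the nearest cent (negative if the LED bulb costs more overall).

$7.47

halogen bulb: $2.11 + (62/1000) kW × 1000 h × $0.27 = $2.11 + $16.74 = $18.85
LED bulb: $9.76 + (6/1000) kW × 1000 h × $0.27 = $9.76 + $1.62 = $11.38
Saving = $18.85 − $11.38 = $7.47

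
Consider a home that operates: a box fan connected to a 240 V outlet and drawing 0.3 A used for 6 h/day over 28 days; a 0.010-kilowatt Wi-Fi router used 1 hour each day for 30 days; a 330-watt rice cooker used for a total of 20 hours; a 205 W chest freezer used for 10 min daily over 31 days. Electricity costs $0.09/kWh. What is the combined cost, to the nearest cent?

box fan: Power = 0.3 A × 240 V = 72 W = 0.072 kW
box fan: Runtime = 6 h/day × 28 days = 168 h
box fan: 0.072 kW × 168 h = 12.096 kWh
Wi-Fi router: Runtime = 1 h/day × 30 days = 30 h
Wi-Fi router: 0.01 kW × 30 h = 0.3 kWh
rice cooker: 0.33 kW × 20 h = 6.6 kWh
chest freezer: Runtime = 10 min × 31 = 310 min = 5.166666… h
chest freezer: 0.205 kW × 5.166666… h = 1.059166… kWh
Total energy = 20.055166… kWh
Cost = 20.055166… × $0.09 = $1.80

$1.80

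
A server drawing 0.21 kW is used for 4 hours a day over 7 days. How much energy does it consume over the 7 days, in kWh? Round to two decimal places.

Runtime = 4 h/day × 7 days = 28 h
Energy = 0.21 kW × 28 h = 5.88 kWh

5.88 kWh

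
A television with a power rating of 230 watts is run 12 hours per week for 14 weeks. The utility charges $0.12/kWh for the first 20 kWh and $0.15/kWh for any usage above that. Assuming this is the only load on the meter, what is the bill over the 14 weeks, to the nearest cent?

$5.20

Runtime = 12 h/week × 14 weeks = 168 h
Energy = 0.23 kW × 168 h = 38.64 kWh
Tier 1 (0–20 kWh): 20 × $0.12 = $2.4
Above 20 kWh: 18.64 × $0.15 = $2.796
Bill = $5.20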